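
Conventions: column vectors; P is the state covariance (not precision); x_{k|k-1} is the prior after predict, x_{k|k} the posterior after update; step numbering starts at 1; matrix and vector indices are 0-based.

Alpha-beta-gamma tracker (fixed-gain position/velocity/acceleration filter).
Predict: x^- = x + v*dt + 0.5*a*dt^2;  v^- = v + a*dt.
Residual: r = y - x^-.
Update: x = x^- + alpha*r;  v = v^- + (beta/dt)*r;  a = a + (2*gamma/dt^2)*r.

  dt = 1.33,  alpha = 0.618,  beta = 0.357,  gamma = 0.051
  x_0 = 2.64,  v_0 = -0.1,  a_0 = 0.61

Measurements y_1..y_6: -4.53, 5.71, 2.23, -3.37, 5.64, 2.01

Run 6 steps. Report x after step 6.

x_post = 3.4103

step 1: x_pred=3.0465  r=-7.5765  x^+=-1.6358  v^+=-1.3224  a^+=0.1731
step 2: x_pred=-3.2414  r=8.9514  x^+=2.2905  v^+=1.3106  a^+=0.6893
step 3: x_pred=4.6433  r=-2.4133  x^+=3.1519  v^+=1.5796  a^+=0.5501
step 4: x_pred=5.7393  r=-9.1093  x^+=0.1097  v^+=-0.1339  a^+=0.0249
step 5: x_pred=-0.0463  r=5.6863  x^+=3.4678  v^+=1.4255  a^+=0.3527
step 6: x_pred=5.6757  r=-3.6657  x^+=3.4103  v^+=0.9107  a^+=0.1414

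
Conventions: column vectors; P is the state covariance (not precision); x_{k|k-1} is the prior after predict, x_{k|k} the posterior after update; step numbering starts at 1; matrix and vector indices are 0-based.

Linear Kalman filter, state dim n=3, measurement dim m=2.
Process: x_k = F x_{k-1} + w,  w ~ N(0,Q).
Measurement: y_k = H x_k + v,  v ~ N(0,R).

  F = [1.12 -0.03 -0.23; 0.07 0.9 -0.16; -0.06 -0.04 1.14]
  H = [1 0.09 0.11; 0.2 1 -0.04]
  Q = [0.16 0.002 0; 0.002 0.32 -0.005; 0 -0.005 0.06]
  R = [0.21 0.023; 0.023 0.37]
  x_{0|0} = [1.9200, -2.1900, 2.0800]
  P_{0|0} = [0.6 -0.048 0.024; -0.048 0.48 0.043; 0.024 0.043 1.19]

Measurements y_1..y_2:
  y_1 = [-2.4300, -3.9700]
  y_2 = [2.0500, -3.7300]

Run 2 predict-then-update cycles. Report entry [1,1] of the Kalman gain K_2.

K[1,1] = 0.5912

step 1: x^-=[1.7377, -2.1694, 2.3436]  P^-=[0.9675 0.0182 -0.3198; 0.0182 0.7232 -0.1926; -0.3198 -0.1926 1.6020]  S=[1.1318 0.2783; 0.2783 1.1623]  K=[0.8263 -0.0047; -0.1068 0.6576; -0.0790 -0.2569]  nu=[-4.2302, -2.0544]  x^+=[-1.7481, -3.0684, 3.2056]  P^+=[0.1968 -0.0296 -0.1884; -0.0296 0.2468 0.0011; -0.1884 0.0011 1.5069]
step 2: x^-=[-2.6031, -3.3968, 3.8820]  P^-=[0.5859 0.0730 -0.6499; 0.0730 0.5596 -0.3036; -0.6499 -0.3036 2.0450]  S=[0.6893 0.2352; 0.2352 1.0202]  K=[0.7418 0.0408; -0.0713 0.5912; -0.5250 -0.3841]  nu=[4.5318, 0.3427]  x^+=[0.7727, -3.5171, 1.3709]  P^+=[0.1906 -0.0177 -0.2933; -0.0177 0.2194 -0.0312; -0.2933 -0.0312 1.6096]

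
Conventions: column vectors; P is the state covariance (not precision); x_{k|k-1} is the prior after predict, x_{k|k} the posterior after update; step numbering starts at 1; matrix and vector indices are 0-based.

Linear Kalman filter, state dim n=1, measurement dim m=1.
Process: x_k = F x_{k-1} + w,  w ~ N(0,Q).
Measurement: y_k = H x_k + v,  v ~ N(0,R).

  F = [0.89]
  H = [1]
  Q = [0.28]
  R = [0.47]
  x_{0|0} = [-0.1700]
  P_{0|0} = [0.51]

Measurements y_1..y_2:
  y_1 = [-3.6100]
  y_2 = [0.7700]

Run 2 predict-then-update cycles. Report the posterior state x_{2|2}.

step 1: x^-=[-0.1513]  P^-=[0.6840]  S=[1.1540]  K=[0.5927]  nu=[-3.4587]  x^+=[-2.2013]  P^+=[0.2786]
step 2: x^-=[-1.9592]  P^-=[0.5007]  S=[0.9707]  K=[0.5158]  nu=[2.7292]  x^+=[-0.5515]  P^+=[0.2424]

x_post = [-0.5515]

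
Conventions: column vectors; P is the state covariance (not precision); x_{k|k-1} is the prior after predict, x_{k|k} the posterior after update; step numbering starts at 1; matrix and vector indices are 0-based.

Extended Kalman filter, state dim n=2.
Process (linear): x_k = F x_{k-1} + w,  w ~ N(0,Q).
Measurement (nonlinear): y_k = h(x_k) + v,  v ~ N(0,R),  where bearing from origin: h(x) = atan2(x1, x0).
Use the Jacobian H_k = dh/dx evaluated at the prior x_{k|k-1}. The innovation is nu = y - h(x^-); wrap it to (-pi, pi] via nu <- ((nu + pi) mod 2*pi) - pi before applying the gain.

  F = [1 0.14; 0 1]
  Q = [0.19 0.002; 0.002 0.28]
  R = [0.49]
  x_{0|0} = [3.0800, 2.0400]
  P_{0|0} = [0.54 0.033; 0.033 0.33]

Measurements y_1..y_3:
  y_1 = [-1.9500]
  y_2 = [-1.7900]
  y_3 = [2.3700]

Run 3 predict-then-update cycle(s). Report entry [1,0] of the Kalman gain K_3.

step 1: x^-=[3.3656, 2.0400]  P^-=[0.7457 0.0812; 0.0812 0.6100]  H_jac=[-0.1317 0.2173]  S=[0.5271]  K=[-0.1529; 0.2312]  nu=[-2.4949]  x^+=[3.7470, 1.4632]  P^+=[0.7334 0.0998; 0.0998 0.5818]
step 2: x^-=[3.9518, 1.4632]  P^-=[0.9627 0.1833; 0.1833 0.8618]  H_jac=[-0.0824 0.2225]  S=[0.5325]  K=[-0.0724; 0.3318]  nu=[-2.1446]  x^+=[4.1070, 0.7516]  P^+=[0.9600 0.1961; 0.1961 0.8032]
step 3: x^-=[4.2123, 0.7516]  P^-=[1.2206 0.3105; 0.3105 1.0832]  H_jac=[-0.0411 0.2301]  S=[0.5435]  K=[0.0392; 0.4351]  nu=[2.1934]  x^+=[4.2984, 1.7059]  P^+=[1.2198 0.3012; 0.3012 0.9803]

K[1,0] = 0.4351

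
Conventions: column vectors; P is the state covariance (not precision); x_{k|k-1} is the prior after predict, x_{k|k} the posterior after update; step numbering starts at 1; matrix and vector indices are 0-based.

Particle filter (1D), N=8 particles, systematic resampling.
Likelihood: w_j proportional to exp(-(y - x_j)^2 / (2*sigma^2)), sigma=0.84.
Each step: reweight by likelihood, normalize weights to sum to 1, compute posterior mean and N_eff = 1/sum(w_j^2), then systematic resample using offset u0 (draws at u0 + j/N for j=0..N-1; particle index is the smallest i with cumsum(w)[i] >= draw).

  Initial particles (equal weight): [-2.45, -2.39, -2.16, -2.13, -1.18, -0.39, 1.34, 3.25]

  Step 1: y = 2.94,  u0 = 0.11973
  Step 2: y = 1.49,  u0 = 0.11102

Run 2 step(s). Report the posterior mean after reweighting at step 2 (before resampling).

post_mean = 2.1842

step 1: w=[0.0000, 0.0000, 0.0000, 0.0000, 0.0000, 0.0004, 0.1485, 0.8511]  mean=2.9651  Neff=1.3396  idx=[6, 7, 7, 7, 7, 7, 7, 7]
step 2: w=[0.5580, 0.0631, 0.0631, 0.0631, 0.0631, 0.0631, 0.0631, 0.0631]  mean=2.1842  Neff=2.9472  idx=[0, 0, 0, 0, 1, 3, 5, 7]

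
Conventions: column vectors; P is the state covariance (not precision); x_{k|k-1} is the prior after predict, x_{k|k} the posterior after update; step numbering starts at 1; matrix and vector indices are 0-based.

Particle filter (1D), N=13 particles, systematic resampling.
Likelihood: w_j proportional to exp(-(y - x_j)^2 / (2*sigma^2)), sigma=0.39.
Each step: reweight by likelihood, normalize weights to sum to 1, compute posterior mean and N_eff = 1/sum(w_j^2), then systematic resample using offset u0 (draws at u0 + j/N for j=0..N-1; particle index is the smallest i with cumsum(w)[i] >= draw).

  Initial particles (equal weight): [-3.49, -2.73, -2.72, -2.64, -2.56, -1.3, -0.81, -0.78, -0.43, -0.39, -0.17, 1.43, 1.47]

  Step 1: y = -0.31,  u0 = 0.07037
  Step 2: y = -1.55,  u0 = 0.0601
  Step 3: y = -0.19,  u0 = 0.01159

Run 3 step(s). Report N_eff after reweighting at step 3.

N_eff = 10.3280

step 1: w=[0.0000, 0.0000, 0.0000, 0.0000, 0.0000, 0.0104, 0.1147, 0.1262, 0.2488, 0.2554, 0.2446, 0.0000, 0.0000]  mean=-0.4529  Neff=4.6274  idx=[6, 7, 7, 8, 8, 8, 9, 9, 9, 10, 10, 10, 10]
step 2: w=[0.3048, 0.2626, 0.2626, 0.0298, 0.0298, 0.0298, 0.0221, 0.0221, 0.0221, 0.0035, 0.0035, 0.0035, 0.0035]  mean=-0.7233  Neff=4.2550  idx=[0, 0, 0, 0, 1, 1, 1, 2, 2, 2, 2, 5, 8]
step 3: w=[0.0558, 0.0558, 0.0558, 0.0558, 0.0629, 0.0629, 0.0629, 0.0629, 0.0629, 0.0629, 0.0629, 0.1634, 0.1731]  mean=-0.6620  Neff=10.3280  idx=[0, 1, 2, 4, 5, 6, 7, 9, 10, 11, 11, 12, 12]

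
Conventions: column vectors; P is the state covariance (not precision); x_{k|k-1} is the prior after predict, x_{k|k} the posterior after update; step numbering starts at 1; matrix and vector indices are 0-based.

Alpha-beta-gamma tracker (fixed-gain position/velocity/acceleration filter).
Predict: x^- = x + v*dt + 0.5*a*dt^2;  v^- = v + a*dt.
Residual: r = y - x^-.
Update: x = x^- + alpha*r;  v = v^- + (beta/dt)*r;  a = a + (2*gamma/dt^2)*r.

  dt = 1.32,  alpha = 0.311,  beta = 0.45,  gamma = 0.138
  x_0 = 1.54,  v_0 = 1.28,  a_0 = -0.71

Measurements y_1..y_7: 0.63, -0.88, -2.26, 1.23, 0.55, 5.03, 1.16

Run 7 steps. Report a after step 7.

a_post = 0.9587

step 1: x_pred=2.6110  r=-1.9810  x^+=1.9949  v^+=-0.3326  a^+=-1.0238
step 2: x_pred=0.6640  r=-1.5440  x^+=0.1838  v^+=-2.2104  a^+=-1.2684
step 3: x_pred=-3.8388  r=1.5788  x^+=-3.3478  v^+=-3.3464  a^+=-1.0183
step 4: x_pred=-8.6522  r=9.8822  x^+=-5.5788  v^+=-1.3216  a^+=0.5471
step 5: x_pred=-6.8467  r=7.3967  x^+=-4.5463  v^+=1.9221  a^+=1.7187
step 6: x_pred=-0.5118  r=5.5418  x^+=1.2117  v^+=6.0801  a^+=2.5965
step 7: x_pred=11.4996  r=-10.3396  x^+=8.2840  v^+=5.9827  a^+=0.9587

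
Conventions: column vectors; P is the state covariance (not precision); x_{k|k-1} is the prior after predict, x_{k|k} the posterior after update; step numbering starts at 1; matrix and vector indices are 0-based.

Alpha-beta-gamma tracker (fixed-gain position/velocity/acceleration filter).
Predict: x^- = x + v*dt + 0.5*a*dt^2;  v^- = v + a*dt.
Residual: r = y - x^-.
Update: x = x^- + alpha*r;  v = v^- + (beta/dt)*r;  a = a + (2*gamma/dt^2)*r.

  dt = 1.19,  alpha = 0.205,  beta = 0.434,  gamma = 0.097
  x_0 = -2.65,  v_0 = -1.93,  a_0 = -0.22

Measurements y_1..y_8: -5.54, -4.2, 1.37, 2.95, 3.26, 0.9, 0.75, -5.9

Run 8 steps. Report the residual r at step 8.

resid = -13.9035

step 1: x_pred=-5.1025  r=-0.4375  x^+=-5.1922  v^+=-2.3514  a^+=-0.2799
step 2: x_pred=-8.1885  r=3.9885  x^+=-7.3709  v^+=-1.2299  a^+=0.2665
step 3: x_pred=-8.6457  r=10.0157  x^+=-6.5925  v^+=2.7400  a^+=1.6386
step 4: x_pred=-2.1717  r=5.1217  x^+=-1.1217  v^+=6.5578  a^+=2.3402
step 5: x_pred=8.3391  r=-5.0791  x^+=7.2979  v^+=7.4903  a^+=1.6444
step 6: x_pred=17.3757  r=-16.4757  x^+=13.9982  v^+=3.4384  a^+=-0.6127
step 7: x_pred=17.6561  r=-16.9061  x^+=14.1903  v^+=-3.4565  a^+=-2.9288
step 8: x_pred=8.0035  r=-13.9035  x^+=5.1532  v^+=-12.0123  a^+=-4.8335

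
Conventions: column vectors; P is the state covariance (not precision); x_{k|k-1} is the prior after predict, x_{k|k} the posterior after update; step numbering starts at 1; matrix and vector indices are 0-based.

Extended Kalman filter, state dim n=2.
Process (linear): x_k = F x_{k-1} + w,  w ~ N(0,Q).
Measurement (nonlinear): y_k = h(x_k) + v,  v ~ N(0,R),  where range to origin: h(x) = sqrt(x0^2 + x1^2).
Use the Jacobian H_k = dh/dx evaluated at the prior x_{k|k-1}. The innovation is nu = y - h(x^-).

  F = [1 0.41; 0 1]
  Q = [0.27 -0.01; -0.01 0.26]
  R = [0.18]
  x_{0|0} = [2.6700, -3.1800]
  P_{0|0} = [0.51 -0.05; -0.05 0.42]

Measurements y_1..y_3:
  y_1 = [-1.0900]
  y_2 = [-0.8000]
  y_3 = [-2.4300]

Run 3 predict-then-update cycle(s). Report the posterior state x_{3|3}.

x_post = [1.4419, 0.5854]

step 1: x^-=[1.3662, -3.1800]  P^-=[0.8096 0.1122; 0.1122 0.6800]  H_jac=[0.3947 -0.9188]  S=[0.7988]  K=[0.2710; -0.7267]  nu=[-4.5511]  x^+=[0.1328, 0.1272]  P^+=[0.7509 0.2695; 0.2695 0.2582]
step 2: x^-=[0.1850, 0.1272]  P^-=[1.2853 0.3654; 0.3654 0.5182]  H_jac=[0.8239 0.5668]  S=[1.5601]  K=[0.8115; 0.3812]  nu=[-1.0245]  x^+=[-0.6464, -0.2633]  P^+=[0.2579 -0.1172; -0.1172 0.2915]
step 3: x^-=[-0.7544, -0.2633]  P^-=[0.4808 -0.0077; -0.0077 0.5515]  H_jac=[-0.9441 -0.3295]  S=[0.6637]  K=[-0.6802; -0.2628]  nu=[-3.2290]  x^+=[1.4419, 0.5854]  P^+=[0.1738 -0.1264; -0.1264 0.5056]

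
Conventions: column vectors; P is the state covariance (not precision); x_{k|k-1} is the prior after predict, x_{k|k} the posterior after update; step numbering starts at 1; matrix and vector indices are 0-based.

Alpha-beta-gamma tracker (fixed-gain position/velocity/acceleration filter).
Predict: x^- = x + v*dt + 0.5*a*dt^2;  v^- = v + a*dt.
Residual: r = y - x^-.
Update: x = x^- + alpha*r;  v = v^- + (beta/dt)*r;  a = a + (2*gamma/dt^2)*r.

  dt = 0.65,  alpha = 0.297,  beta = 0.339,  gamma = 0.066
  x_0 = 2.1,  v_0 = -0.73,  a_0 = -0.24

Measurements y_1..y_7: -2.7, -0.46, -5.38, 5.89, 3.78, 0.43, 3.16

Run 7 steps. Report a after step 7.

step 1: x_pred=1.5748  r=-4.2748  x^+=0.3052  v^+=-3.1155  a^+=-1.5756
step 2: x_pred=-2.0527  r=1.5927  x^+=-1.5797  v^+=-3.3089  a^+=-1.0780
step 3: x_pred=-3.9582  r=-1.4218  x^+=-4.3805  v^+=-4.7511  a^+=-1.5222
step 4: x_pred=-7.7903  r=13.6803  x^+=-3.7272  v^+=1.3943  a^+=2.7519
step 5: x_pred=-2.2396  r=6.0196  x^+=-0.4518  v^+=6.3225  a^+=4.6326
step 6: x_pred=4.6364  r=-4.2064  x^+=3.3871  v^+=7.1398  a^+=3.3184
step 7: x_pred=8.7290  r=-5.5690  x^+=7.0750  v^+=6.3923  a^+=1.5785

a_post = 1.5785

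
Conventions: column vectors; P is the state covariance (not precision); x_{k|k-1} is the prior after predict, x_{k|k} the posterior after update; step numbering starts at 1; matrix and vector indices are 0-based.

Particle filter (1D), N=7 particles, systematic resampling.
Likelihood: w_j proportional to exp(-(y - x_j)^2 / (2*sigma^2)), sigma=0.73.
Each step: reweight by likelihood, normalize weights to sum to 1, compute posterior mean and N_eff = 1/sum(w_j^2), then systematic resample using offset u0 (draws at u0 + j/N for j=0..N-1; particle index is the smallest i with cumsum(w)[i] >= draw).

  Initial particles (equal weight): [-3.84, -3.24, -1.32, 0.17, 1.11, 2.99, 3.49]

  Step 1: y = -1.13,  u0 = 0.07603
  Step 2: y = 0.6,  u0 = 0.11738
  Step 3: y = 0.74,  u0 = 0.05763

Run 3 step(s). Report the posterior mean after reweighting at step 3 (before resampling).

post_mean = 0.1637

step 1: w=[0.0008, 0.0128, 0.8077, 0.1711, 0.0075, 0.0000, 0.0000]  mean=-1.0735  Neff=1.4666  idx=[2, 2, 2, 2, 2, 2, 3]
step 2: w=[0.0306, 0.0306, 0.0306, 0.0306, 0.0306, 0.0306, 0.8166]  mean=-0.1032  Neff=1.4871  idx=[3, 6, 6, 6, 6, 6, 6]
step 3: w=[0.0042, 0.1660, 0.1660, 0.1660, 0.1660, 0.1660, 0.1660]  mean=0.1637  Neff=6.0501  idx=[1, 2, 3, 3, 4, 5, 6]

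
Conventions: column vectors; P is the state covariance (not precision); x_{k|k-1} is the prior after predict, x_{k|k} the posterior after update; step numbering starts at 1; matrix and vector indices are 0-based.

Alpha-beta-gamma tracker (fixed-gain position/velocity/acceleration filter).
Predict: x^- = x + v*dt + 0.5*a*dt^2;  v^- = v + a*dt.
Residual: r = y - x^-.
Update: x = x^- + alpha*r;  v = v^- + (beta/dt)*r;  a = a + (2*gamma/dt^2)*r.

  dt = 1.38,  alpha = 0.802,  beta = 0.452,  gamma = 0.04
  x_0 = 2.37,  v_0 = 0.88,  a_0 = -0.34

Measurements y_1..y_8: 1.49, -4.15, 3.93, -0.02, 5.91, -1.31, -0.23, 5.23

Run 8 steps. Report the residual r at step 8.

step 1: x_pred=3.2607  r=-1.7707  x^+=1.8406  v^+=-0.1692  a^+=-0.4144
step 2: x_pred=1.2126  r=-5.3626  x^+=-3.0882  v^+=-2.4974  a^+=-0.6397
step 3: x_pred=-7.1438  r=11.0738  x^+=1.7374  v^+=0.2469  a^+=-0.1745
step 4: x_pred=1.9120  r=-1.9320  x^+=0.3625  v^+=-0.6267  a^+=-0.2556
step 5: x_pred=-0.7457  r=6.6557  x^+=4.5922  v^+=1.2005  a^+=0.0240
step 6: x_pred=6.2718  r=-7.5818  x^+=0.1912  v^+=-1.2497  a^+=-0.2945
step 7: x_pred=-1.8138  r=1.5838  x^+=-0.5436  v^+=-1.1374  a^+=-0.2280
step 8: x_pred=-2.3303  r=7.5603  x^+=3.7331  v^+=1.0243  a^+=0.0896

resid = 7.5603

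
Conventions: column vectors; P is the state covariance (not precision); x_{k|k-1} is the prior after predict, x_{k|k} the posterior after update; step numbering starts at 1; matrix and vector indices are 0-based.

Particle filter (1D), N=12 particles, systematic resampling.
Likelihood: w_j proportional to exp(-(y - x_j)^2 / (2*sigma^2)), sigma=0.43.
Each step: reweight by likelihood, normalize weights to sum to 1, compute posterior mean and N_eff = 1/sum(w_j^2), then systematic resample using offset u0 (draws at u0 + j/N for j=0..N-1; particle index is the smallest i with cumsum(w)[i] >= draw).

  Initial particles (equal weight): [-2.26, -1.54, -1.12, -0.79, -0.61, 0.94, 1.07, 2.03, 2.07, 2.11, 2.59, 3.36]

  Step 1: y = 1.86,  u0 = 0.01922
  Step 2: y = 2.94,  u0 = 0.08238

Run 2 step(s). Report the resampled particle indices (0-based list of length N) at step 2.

step 1: w=[0.0000, 0.0000, 0.0000, 0.0000, 0.0000, 0.0319, 0.0581, 0.2906, 0.2789, 0.2654, 0.0744, 0.0007]  mean=2.0145  Neff=4.1218  idx=[5, 7, 7, 7, 7, 8, 8, 8, 9, 9, 9, 10]
step 2: w=[0.0000, 0.0533, 0.0533, 0.0533, 0.0533, 0.0647, 0.0647, 0.0647, 0.0777, 0.0777, 0.0777, 0.3595]  mean=2.2577  Neff=5.8383  idx=[2, 4, 5, 6, 8, 9, 10, 11, 11, 11, 11, 11]

resampled_idx = [2, 4, 5, 6, 8, 9, 10, 11, 11, 11, 11, 11]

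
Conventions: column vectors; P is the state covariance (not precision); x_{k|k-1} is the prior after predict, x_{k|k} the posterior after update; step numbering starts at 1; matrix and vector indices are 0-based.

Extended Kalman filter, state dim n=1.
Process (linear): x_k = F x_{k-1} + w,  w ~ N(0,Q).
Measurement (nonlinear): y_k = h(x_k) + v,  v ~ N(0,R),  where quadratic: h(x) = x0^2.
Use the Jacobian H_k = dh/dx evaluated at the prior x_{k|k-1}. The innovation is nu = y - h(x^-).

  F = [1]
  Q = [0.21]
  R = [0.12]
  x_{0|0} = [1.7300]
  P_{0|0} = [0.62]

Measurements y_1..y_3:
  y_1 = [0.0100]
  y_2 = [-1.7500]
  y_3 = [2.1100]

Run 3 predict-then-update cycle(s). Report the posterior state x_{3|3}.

step 1: x^-=[1.7300]  P^-=[0.8300]  H_jac=[3.4600]  S=[10.0564]  K=[0.2856]  nu=[-2.9829]  x^+=[0.8782]  P^+=[0.0099]
step 2: x^-=[0.8782]  P^-=[0.2199]  H_jac=[1.7564]  S=[0.7984]  K=[0.4838]  nu=[-2.5212]  x^+=[-0.3415]  P^+=[0.0331]
step 3: x^-=[-0.3415]  P^-=[0.2431]  H_jac=[-0.6831]  S=[0.2334]  K=[-0.7113]  nu=[1.9934]  x^+=[-1.7594]  P^+=[0.1250]

x_post = [-1.7594]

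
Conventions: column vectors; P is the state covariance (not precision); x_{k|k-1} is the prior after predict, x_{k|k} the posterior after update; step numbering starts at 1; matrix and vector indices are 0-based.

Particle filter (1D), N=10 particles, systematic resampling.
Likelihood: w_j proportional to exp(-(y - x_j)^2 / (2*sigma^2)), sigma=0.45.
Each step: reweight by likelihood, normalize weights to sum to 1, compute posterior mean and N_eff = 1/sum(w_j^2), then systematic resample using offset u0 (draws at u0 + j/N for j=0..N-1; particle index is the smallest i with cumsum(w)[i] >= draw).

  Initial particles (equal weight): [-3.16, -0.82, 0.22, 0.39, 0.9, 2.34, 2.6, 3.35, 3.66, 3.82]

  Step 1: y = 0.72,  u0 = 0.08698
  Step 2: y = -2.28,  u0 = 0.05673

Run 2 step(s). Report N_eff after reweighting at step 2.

N_eff = 2.6919

step 1: w=[0.0000, 0.0013, 0.2417, 0.3425, 0.4137, 0.0007, 0.0001, 0.0000, 0.0000, 0.0000]  mean=0.5598  Neff=2.8826  idx=[2, 2, 3, 3, 3, 4, 4, 4, 4, 4]
step 2: w=[0.4268, 0.4268, 0.0487, 0.0487, 0.0487, 0.0000, 0.0000, 0.0000, 0.0000, 0.0000]  mean=0.2450  Neff=2.6919  idx=[0, 0, 0, 0, 1, 1, 1, 1, 2, 4]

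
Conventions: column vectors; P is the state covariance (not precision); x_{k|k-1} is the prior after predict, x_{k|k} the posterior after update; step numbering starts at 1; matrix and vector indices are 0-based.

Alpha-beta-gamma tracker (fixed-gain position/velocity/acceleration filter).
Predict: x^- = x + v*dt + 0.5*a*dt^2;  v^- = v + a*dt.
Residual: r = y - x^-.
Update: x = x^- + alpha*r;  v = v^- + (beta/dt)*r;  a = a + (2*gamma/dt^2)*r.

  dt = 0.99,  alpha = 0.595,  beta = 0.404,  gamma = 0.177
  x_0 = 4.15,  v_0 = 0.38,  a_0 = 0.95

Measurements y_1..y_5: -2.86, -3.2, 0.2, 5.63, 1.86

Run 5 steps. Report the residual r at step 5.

resid = -4.0933

step 1: x_pred=4.9917  r=-7.8517  x^+=0.3200  v^+=-1.8836  a^+=-1.8860
step 2: x_pred=-2.4691  r=-0.7309  x^+=-2.9040  v^+=-4.0490  a^+=-2.1500
step 3: x_pred=-7.9661  r=8.1661  x^+=-3.1073  v^+=-2.8451  a^+=0.7995
step 4: x_pred=-5.5321  r=11.1621  x^+=1.1094  v^+=2.5015  a^+=4.8311
step 5: x_pred=5.9533  r=-4.0933  x^+=3.5178  v^+=5.6139  a^+=3.3527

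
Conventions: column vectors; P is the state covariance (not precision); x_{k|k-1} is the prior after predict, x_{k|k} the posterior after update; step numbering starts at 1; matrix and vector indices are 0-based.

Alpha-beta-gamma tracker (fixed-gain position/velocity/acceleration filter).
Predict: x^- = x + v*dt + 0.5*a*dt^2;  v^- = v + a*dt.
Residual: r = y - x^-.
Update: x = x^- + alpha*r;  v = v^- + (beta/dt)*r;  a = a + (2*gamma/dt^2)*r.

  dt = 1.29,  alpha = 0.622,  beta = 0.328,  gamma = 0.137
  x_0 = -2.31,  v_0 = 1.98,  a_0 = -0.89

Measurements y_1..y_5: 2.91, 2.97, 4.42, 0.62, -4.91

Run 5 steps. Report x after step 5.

x_post = -3.0362

step 1: x_pred=-0.4963  r=3.4063  x^+=1.6224  v^+=1.6980  a^+=-0.3291
step 2: x_pred=3.5390  r=-0.5690  x^+=3.1851  v^+=1.1287  a^+=-0.4228
step 3: x_pred=4.2894  r=0.1306  x^+=4.3706  v^+=0.6165  a^+=-0.4013
step 4: x_pred=4.8320  r=-4.2120  x^+=2.2121  v^+=-0.9721  a^+=-1.0948
step 5: x_pred=0.0471  r=-4.9571  x^+=-3.0362  v^+=-3.6449  a^+=-1.9110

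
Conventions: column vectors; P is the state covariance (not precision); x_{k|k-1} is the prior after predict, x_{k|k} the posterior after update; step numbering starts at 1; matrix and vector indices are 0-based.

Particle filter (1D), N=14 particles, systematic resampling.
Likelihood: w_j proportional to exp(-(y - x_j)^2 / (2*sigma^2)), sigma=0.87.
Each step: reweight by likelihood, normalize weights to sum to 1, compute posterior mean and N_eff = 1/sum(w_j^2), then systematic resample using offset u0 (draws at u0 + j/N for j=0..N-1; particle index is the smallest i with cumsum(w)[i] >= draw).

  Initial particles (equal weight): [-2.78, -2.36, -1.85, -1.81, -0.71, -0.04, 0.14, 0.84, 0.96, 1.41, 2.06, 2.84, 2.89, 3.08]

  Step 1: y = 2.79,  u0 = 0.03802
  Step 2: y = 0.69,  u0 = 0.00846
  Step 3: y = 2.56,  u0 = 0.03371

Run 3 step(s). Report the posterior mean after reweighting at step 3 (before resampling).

step 1: w=[0.0000, 0.0000, 0.0000, 0.0000, 0.0001, 0.0012, 0.0023, 0.0196, 0.0265, 0.0688, 0.1702, 0.2417, 0.2405, 0.2290]  mean=2.5766  Neff=4.9139  idx=[8, 9, 10, 10, 11, 11, 11, 12, 12, 12, 12, 13, 13, 13]
step 2: w=[0.3643, 0.2714, 0.1106, 0.1106, 0.0180, 0.0180, 0.0180, 0.0156, 0.0156, 0.0156, 0.0156, 0.0088, 0.0088, 0.0088]  mean=1.6038  Neff=4.2906  idx=[0, 0, 0, 0, 0, 1, 1, 1, 1, 2, 2, 3, 4, 8]
step 3: w=[0.0263, 0.0263, 0.0263, 0.0263, 0.0263, 0.0595, 0.0595, 0.0595, 0.0595, 0.1209, 0.1209, 0.1209, 0.1354, 0.1327]  mean=1.9765  Neff=10.2715  idx=[1, 4, 5, 6, 8, 9, 9, 10, 10, 11, 12, 12, 13, 13]

post_mean = 1.9765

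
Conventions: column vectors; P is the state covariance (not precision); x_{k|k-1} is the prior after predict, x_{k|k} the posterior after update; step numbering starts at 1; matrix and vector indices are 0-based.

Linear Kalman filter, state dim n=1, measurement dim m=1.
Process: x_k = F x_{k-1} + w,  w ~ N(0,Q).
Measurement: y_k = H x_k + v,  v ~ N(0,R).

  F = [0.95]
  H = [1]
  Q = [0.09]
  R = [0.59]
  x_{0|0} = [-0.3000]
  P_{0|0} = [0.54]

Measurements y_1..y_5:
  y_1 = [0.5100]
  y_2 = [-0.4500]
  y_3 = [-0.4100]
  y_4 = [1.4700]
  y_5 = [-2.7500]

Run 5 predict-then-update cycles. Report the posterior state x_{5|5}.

step 1: x^-=[-0.2850]  P^-=[0.5774]  S=[1.1673]  K=[0.4946]  nu=[0.7950]  x^+=[0.1082]  P^+=[0.2918]
step 2: x^-=[0.1028]  P^-=[0.3534]  S=[0.9434]  K=[0.3746]  nu=[-0.5528]  x^+=[-0.1043]  P^+=[0.2210]
step 3: x^-=[-0.0991]  P^-=[0.2894]  S=[0.8794]  K=[0.3291]  nu=[-0.3109]  x^+=[-0.2014]  P^+=[0.1942]
step 4: x^-=[-0.1913]  P^-=[0.2653]  S=[0.8553]  K=[0.3101]  nu=[1.6613]  x^+=[0.3239]  P^+=[0.1830]
step 5: x^-=[0.3077]  P^-=[0.2551]  S=[0.8451]  K=[0.3019]  nu=[-3.0577]  x^+=[-0.6154]  P^+=[0.1781]

x_post = [-0.6154]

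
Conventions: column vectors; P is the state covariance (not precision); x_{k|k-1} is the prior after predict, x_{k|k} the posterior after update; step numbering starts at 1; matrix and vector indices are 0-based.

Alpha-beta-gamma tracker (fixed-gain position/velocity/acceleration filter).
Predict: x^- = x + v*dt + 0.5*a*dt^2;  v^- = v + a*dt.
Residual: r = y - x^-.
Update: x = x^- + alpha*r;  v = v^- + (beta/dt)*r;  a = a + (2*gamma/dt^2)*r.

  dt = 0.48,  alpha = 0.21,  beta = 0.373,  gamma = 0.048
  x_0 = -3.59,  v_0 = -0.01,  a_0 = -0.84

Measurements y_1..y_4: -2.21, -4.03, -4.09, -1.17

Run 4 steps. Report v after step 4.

v_post = 0.8699

step 1: x_pred=-3.6916  r=1.4816  x^+=-3.3804  v^+=0.7381  a^+=-0.2227
step 2: x_pred=-3.0518  r=-0.9782  x^+=-3.2572  v^+=-0.1289  a^+=-0.6303
step 3: x_pred=-3.3917  r=-0.6983  x^+=-3.5384  v^+=-0.9741  a^+=-0.9212
step 4: x_pred=-4.1120  r=2.9420  x^+=-3.4942  v^+=0.8699  a^+=0.3046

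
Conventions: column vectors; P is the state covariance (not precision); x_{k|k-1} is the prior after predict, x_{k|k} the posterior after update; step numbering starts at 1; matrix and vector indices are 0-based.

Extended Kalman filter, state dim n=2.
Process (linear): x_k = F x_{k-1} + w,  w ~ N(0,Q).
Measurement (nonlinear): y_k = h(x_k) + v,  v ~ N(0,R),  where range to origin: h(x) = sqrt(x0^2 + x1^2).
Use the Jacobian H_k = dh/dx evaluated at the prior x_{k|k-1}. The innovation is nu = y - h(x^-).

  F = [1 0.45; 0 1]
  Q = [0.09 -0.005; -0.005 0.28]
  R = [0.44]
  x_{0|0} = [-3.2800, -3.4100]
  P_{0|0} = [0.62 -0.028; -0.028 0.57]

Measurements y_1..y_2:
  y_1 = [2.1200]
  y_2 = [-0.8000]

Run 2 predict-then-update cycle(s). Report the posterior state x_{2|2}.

x_post = [-1.4702, 0.3282]

step 1: x^-=[-4.8145, -3.4100]  P^-=[0.8002 0.2235; 0.2235 0.8500]  H_jac=[-0.8160 -0.5780]  S=[1.4677]  K=[-0.5329; -0.4590]  nu=[-3.7798]  x^+=[-2.8001, -1.6751]  P^+=[0.3834 -0.1355; -0.1355 0.5408]
step 2: x^-=[-3.5538, -1.6751]  P^-=[0.4609 0.1028; 0.1028 0.8208]  H_jac=[-0.9046 -0.4264]  S=[1.0456]  K=[-0.4406; -0.4236]  nu=[-4.7288]  x^+=[-1.4702, 0.3282]  P^+=[0.2579 -0.0924; -0.0924 0.6331]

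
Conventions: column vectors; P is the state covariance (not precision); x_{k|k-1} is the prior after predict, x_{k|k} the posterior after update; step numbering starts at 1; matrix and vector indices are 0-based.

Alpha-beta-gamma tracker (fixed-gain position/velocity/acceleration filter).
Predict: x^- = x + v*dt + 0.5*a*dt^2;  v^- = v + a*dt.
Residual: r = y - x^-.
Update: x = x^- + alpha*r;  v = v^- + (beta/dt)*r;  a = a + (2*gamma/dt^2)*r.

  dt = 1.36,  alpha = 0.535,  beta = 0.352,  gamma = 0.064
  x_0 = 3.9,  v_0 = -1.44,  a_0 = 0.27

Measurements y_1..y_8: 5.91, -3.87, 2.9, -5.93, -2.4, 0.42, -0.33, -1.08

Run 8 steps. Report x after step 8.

step 1: x_pred=2.1913  r=3.7187  x^+=4.1808  v^+=-0.1103  a^+=0.5273
step 2: x_pred=4.5185  r=-8.3885  x^+=0.0306  v^+=-1.5643  a^+=-0.0532
step 3: x_pred=-2.1459  r=5.0459  x^+=0.5537  v^+=-0.3306  a^+=0.2960
step 4: x_pred=0.3779  r=-6.3079  x^+=-2.9968  v^+=-1.5606  a^+=-0.1405
step 5: x_pred=-5.2492  r=2.8492  x^+=-3.7249  v^+=-1.0142  a^+=0.0567
step 6: x_pred=-5.0518  r=5.4718  x^+=-2.1244  v^+=0.4791  a^+=0.4353
step 7: x_pred=-1.0702  r=0.7402  x^+=-0.6742  v^+=1.2627  a^+=0.4866
step 8: x_pred=1.4931  r=-2.5731  x^+=0.1165  v^+=1.2585  a^+=0.3085

x_post = 0.1165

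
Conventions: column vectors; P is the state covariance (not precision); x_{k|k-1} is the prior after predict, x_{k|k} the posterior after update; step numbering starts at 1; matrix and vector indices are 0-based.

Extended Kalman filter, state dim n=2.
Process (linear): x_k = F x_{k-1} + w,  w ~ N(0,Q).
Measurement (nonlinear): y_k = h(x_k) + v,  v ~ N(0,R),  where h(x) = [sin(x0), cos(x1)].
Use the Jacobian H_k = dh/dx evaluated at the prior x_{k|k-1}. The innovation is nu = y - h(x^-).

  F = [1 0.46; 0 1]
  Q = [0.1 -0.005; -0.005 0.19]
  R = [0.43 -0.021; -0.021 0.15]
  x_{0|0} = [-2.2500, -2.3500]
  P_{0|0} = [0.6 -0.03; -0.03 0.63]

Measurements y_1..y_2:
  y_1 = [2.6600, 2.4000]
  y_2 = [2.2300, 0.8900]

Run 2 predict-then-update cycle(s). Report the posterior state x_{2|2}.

step 1: x^-=[-3.3310, -2.3500]  P^-=[0.8057 0.2548; 0.2548 0.8200]  H_jac=[-0.9821 0.0000; 0.0000 0.7115]  S=[1.2071 -0.1990; -0.1990 0.5651]  K=[-0.6398 0.0955; -0.0394 1.0186]  nu=[2.4717, 3.1027]  x^+=[-4.6162, 0.7131]  P^+=[0.2822 0.0390; 0.0390 0.2159]
step 2: x^-=[-4.2881, 0.7131]  P^-=[0.4637 0.1333; 0.1333 0.4059]  H_jac=[-0.4116 0.0000; 0.0000 -0.6542]  S=[0.5086 0.0149; 0.0149 0.3237]  K=[-0.3679 -0.2525; -0.0840 -0.8164]  nu=[1.3187, 0.1336]  x^+=[-4.8071, 0.4932]  P^+=[0.3715 0.0461; 0.0461 0.1845]

x_post = [-4.8071, 0.4932]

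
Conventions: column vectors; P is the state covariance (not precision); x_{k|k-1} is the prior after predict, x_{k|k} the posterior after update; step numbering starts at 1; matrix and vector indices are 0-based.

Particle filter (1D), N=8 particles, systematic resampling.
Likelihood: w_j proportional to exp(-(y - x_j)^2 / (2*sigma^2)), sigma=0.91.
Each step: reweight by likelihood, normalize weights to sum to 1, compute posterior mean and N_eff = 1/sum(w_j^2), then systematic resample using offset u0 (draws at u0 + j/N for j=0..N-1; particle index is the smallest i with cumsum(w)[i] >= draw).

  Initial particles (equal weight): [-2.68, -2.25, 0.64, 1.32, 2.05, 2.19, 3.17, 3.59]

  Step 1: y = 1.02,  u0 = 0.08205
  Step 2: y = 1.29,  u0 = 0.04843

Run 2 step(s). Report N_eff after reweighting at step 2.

N_eff = 7.7084

step 1: w=[0.0001, 0.0005, 0.3150, 0.3255, 0.1811, 0.1504, 0.0211, 0.0064]  mean=1.4200  Neff=3.8309  idx=[2, 2, 3, 3, 3, 4, 5, 5]
step 2: w=[0.1196, 0.1196, 0.1542, 0.1542, 0.1542, 0.1089, 0.0946, 0.0946]  mean=1.4015  Neff=7.7084  idx=[0, 1, 2, 3, 4, 4, 5, 7]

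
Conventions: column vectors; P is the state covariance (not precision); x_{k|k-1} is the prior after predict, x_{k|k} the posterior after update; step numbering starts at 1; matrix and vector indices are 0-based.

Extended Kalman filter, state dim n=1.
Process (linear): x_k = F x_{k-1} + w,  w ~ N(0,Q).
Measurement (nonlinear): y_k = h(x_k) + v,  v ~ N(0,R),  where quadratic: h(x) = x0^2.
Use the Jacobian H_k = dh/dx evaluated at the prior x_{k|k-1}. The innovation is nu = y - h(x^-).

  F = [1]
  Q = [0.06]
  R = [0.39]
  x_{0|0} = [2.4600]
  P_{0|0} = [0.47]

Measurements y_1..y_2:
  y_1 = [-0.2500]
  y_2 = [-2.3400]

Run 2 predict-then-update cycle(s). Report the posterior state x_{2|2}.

x_post = [0.3776]

step 1: x^-=[2.4600]  P^-=[0.5300]  H_jac=[4.9200]  S=[13.2194]  K=[0.1973]  nu=[-6.3016]  x^+=[1.2170]  P^+=[0.0156]
step 2: x^-=[1.2170]  P^-=[0.0756]  H_jac=[2.4339]  S=[0.8381]  K=[0.2197]  nu=[-3.8210]  x^+=[0.3776]  P^+=[0.0352]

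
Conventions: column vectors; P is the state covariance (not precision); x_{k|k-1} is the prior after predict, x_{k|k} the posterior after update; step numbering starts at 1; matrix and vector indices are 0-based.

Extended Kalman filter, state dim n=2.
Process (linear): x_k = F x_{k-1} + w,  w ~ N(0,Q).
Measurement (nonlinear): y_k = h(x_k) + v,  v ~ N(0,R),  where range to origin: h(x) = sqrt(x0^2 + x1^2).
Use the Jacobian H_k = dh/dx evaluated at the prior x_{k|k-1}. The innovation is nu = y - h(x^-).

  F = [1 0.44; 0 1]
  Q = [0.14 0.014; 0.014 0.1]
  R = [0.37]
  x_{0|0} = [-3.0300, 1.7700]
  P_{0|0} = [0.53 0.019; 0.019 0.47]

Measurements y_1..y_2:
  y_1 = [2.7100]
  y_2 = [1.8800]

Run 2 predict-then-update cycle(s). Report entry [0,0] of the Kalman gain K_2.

K[0,0] = -0.3463

step 1: x^-=[-2.2512, 1.7700]  P^-=[0.7777 0.2398; 0.2398 0.5700]  H_jac=[-0.7861 0.6181]  S=[0.8353]  K=[-0.5545; 0.1961]  nu=[-0.1537]  x^+=[-2.1660, 1.7399]  P^+=[0.5209 0.3306; 0.3306 0.5379]
step 2: x^-=[-1.4004, 1.7399]  P^-=[1.0560 0.5813; 0.5813 0.6379]  H_jac=[-0.6270 0.7790]  S=[0.6044]  K=[-0.3463; 0.2191]  nu=[-0.3535]  x^+=[-1.2780, 1.6624]  P^+=[0.9835 0.6271; 0.6271 0.6089]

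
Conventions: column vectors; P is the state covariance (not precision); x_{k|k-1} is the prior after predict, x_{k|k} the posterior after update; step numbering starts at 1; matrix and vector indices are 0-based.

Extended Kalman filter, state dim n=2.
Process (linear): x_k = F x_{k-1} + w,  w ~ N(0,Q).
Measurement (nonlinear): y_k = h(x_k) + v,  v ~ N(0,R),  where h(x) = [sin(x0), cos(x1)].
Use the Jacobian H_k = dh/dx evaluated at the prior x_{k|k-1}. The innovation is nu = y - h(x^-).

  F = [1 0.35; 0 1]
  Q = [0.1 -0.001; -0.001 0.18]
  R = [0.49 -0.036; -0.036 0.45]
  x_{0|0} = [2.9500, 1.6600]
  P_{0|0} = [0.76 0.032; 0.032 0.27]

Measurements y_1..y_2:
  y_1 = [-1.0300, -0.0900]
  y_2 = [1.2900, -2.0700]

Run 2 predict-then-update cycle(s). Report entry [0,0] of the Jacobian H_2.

H_jac[0,0] = -0.1566

step 1: x^-=[3.5310, 1.6600]  P^-=[0.9155 0.1255; 0.1255 0.4500]  H_jac=[-0.9251 0.0000; 0.0000 -0.9960]  S=[1.2735 0.0796; 0.0796 0.8964]  K=[-0.6600 -0.0808; -0.0602 -0.4946]  nu=[-0.6504, -0.0009]  x^+=[3.9603, 1.6996]  P^+=[0.3464 0.0127; 0.0127 0.2213]
step 2: x^-=[4.5552, 1.6996]  P^-=[0.4824 0.0891; 0.0891 0.4013]  H_jac=[-0.1566 0.0000; 0.0000 -0.9917]  S=[0.5018 -0.0222; -0.0222 0.8447]  K=[-0.1553 -0.1087; -0.0487 -0.4724]  nu=[2.2777, -1.9415]  x^+=[4.4125, 2.5060]  P^+=[0.4610 0.0437; 0.0437 0.2126]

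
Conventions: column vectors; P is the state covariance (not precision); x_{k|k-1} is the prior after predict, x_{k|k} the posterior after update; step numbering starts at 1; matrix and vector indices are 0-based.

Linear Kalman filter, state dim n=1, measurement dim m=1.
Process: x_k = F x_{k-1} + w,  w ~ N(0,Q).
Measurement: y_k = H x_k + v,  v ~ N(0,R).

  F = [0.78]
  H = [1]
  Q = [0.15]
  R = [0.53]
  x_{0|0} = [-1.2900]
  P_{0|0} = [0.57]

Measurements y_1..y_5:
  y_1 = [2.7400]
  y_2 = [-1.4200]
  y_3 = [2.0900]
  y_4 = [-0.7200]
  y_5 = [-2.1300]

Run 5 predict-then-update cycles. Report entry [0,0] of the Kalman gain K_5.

K[0,0] = 0.3254

step 1: x^-=[-1.0062]  P^-=[0.4968]  S=[1.0268]  K=[0.4838]  nu=[3.7462]  x^+=[0.8063]  P^+=[0.2564]
step 2: x^-=[0.6289]  P^-=[0.3060]  S=[0.8360]  K=[0.3660]  nu=[-2.0489]  x^+=[-0.1211]  P^+=[0.1940]
step 3: x^-=[-0.0944]  P^-=[0.2680]  S=[0.7980]  K=[0.3359]  nu=[2.1844]  x^+=[0.6392]  P^+=[0.1780]
step 4: x^-=[0.4986]  P^-=[0.2583]  S=[0.7883]  K=[0.3277]  nu=[-1.2186]  x^+=[0.0993]  P^+=[0.1737]
step 5: x^-=[0.0775]  P^-=[0.2557]  S=[0.7857]  K=[0.3254]  nu=[-2.2075]  x^+=[-0.6409]  P^+=[0.1725]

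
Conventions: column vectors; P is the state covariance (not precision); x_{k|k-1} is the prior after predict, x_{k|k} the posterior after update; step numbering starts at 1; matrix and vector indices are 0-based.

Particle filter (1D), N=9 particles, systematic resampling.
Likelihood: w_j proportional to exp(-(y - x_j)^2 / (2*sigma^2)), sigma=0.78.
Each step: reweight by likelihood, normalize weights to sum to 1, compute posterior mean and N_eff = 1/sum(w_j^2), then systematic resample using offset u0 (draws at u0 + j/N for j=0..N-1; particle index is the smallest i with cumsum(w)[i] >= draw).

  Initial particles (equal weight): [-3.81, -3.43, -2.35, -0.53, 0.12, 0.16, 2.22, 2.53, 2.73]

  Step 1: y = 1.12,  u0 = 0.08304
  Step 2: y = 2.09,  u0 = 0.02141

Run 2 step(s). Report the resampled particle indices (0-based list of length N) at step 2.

step 1: w=[0.0000, 0.0000, 0.0000, 0.0628, 0.2587, 0.2759, 0.2177, 0.1149, 0.0699]  mean=1.0066  Neff=4.7057  idx=[4, 4, 4, 5, 5, 6, 6, 7, 8]
step 2: w=[0.0110, 0.0110, 0.0110, 0.0125, 0.0125, 0.2625, 0.2625, 0.2270, 0.1901]  mean=2.2669  Neff=4.4212  idx=[1, 5, 5, 6, 6, 6, 7, 7, 8]

resampled_idx = [1, 5, 5, 6, 6, 6, 7, 7, 8]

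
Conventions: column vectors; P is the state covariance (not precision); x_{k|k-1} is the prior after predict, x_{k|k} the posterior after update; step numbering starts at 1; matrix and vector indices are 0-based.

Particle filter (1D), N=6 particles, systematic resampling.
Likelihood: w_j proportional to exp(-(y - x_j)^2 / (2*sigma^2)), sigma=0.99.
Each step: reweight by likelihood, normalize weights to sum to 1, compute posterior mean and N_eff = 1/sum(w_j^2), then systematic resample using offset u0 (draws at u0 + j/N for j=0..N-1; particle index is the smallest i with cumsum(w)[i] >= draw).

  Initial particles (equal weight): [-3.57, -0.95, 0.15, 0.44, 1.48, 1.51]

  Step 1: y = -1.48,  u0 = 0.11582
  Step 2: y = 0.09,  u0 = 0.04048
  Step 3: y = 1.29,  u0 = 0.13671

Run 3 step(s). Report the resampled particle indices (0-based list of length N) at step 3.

resampled_idx = [2, 4, 4, 5, 5, 5]

step 1: w=[0.0766, 0.6161, 0.1833, 0.1084, 0.0081, 0.0074]  mean=-0.7602  Neff=2.3206  idx=[1, 1, 1, 1, 2, 3]
step 2: w=[0.1358, 0.1358, 0.1358, 0.1358, 0.2353, 0.2215]  mean=-0.3832  Neff=5.6116  idx=[0, 1, 2, 3, 4, 5]
step 3: w=[0.0510, 0.0510, 0.0510, 0.0510, 0.3398, 0.4562]  mean=0.0579  Neff=2.9941  idx=[2, 4, 4, 5, 5, 5]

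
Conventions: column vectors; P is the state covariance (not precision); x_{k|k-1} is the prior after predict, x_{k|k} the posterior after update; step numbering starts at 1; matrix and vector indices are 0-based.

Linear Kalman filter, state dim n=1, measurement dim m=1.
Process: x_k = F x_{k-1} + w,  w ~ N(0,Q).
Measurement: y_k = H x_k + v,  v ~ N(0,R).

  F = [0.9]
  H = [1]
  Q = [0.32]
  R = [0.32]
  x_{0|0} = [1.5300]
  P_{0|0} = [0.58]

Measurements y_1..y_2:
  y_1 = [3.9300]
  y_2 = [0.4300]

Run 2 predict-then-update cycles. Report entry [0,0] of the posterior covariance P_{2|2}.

step 1: x^-=[1.3770]  P^-=[0.7898]  S=[1.1098]  K=[0.7117]  nu=[2.5530]  x^+=[3.1939]  P^+=[0.2277]
step 2: x^-=[2.8745]  P^-=[0.5045]  S=[0.8245]  K=[0.6119]  nu=[-2.4445]  x^+=[1.3788]  P^+=[0.1958]

P_post[0,0] = 0.1958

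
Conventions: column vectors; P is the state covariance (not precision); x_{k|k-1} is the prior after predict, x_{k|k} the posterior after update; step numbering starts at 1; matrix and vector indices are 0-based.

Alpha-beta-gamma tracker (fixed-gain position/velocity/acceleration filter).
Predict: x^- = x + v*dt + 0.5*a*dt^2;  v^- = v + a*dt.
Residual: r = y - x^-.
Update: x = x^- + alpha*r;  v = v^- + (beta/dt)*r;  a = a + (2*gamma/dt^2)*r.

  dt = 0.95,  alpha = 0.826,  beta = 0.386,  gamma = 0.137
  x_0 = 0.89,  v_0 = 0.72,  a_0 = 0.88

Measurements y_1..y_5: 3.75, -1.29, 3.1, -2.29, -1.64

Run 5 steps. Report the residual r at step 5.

resid = 1.7491

step 1: x_pred=1.9711  r=1.7789  x^+=3.4405  v^+=2.2788  a^+=1.4201
step 2: x_pred=6.2461  r=-7.5361  x^+=0.0213  v^+=0.5658  a^+=-0.8679
step 3: x_pred=0.1672  r=2.9328  x^+=2.5897  v^+=0.9330  a^+=0.0225
step 4: x_pred=3.4862  r=-5.7762  x^+=-1.2849  v^+=-1.3926  a^+=-1.7311
step 5: x_pred=-3.3891  r=1.7491  x^+=-1.9443  v^+=-2.3265  a^+=-1.2001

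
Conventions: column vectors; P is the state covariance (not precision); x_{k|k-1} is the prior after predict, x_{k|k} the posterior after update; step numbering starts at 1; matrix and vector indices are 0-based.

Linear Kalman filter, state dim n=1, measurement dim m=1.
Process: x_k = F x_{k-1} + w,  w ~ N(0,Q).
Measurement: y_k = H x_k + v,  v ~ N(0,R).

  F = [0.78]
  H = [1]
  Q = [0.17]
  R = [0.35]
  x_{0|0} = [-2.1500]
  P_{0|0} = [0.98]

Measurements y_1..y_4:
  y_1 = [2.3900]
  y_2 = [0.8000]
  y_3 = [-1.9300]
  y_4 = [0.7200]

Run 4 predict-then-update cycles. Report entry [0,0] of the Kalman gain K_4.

step 1: x^-=[-1.6770]  P^-=[0.7662]  S=[1.1162]  K=[0.6864]  nu=[4.0670]  x^+=[1.1148]  P^+=[0.2403]
step 2: x^-=[0.8695]  P^-=[0.3162]  S=[0.6662]  K=[0.4746]  nu=[-0.0695]  x^+=[0.8365]  P^+=[0.1661]
step 3: x^-=[0.6525]  P^-=[0.2711]  S=[0.6211]  K=[0.4365]  nu=[-2.5825]  x^+=[-0.4746]  P^+=[0.1528]
step 4: x^-=[-0.3702]  P^-=[0.2629]  S=[0.6129]  K=[0.4290]  nu=[1.0902]  x^+=[0.0975]  P^+=[0.1501]

K[0,0] = 0.4290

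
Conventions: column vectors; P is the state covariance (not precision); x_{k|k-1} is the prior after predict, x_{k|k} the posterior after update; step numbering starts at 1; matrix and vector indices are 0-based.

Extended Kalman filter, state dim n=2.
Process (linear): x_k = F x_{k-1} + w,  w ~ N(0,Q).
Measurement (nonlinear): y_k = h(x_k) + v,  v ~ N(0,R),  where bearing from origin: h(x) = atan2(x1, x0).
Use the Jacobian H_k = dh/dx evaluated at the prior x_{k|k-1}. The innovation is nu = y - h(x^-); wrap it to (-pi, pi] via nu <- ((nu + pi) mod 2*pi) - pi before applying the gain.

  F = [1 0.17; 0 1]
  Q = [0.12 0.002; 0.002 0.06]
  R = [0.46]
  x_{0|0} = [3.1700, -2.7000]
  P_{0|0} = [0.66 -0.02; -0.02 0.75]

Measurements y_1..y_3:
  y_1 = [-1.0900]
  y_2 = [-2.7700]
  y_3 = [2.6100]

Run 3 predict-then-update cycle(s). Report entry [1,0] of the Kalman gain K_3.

step 1: x^-=[2.7110, -2.7000]  P^-=[0.7949 0.1095; 0.1095 0.8100]  H_jac=[0.1844 0.1852]  S=[0.5223]  K=[0.3195; 0.3259]  nu=[-0.3066]  x^+=[2.6130, -2.7999]  P^+=[0.7416 0.0551; 0.0551 0.7545]
step 2: x^-=[2.1370, -2.7999]  P^-=[0.9021 0.1854; 0.1854 0.8145]  H_jac=[0.2257 0.1723]  S=[0.5445]  K=[0.4325; 0.3345]  nu=[-1.8511]  x^+=[1.3364, -3.4191]  P^+=[0.8002 0.1066; 0.1066 0.7536]
step 3: x^-=[0.7551, -3.4191]  P^-=[0.9783 0.2367; 0.2367 0.8136]  H_jac=[0.2789 0.0616]  S=[0.5473]  K=[0.5251; 0.2122]  nu=[-2.3198]  x^+=[-0.4630, -3.9113]  P^+=[0.8274 0.1757; 0.1757 0.7890]

K[1,0] = 0.2122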